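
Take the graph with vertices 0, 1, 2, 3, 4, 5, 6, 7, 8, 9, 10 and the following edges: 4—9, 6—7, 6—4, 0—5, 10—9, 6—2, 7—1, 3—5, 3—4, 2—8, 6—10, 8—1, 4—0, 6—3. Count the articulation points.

1

Removing 6 increases the component count from 1 to 2, so 6 is a cut vertex.
By contrast removing 9 leaves 1 component; it is not a cut vertex. No other vertex is a cut vertex either.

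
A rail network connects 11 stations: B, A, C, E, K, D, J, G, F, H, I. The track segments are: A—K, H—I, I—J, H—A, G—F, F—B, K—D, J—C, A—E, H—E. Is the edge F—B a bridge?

Yes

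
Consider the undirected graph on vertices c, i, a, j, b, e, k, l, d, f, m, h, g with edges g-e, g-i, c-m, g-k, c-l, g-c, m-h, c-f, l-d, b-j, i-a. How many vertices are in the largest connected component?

11

Starting from b we can reach b, j. That is one component of size 2.
Starting from a we can reach a, c, d, e, f, g, h, i, k, l, m. That is one component of size 11.
The largest has 11 vertices.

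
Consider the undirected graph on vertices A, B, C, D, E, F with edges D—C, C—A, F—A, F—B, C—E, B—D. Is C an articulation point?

Deleting C raises the number of components from 1 to 2, so C is a cut vertex.

Yes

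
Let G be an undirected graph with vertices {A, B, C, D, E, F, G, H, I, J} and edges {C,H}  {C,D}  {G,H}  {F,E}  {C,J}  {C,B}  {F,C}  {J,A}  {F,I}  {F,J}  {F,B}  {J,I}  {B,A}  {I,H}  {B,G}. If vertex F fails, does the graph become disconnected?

Deleting F raises the number of components from 1 to 2, so F is a cut vertex.

Yes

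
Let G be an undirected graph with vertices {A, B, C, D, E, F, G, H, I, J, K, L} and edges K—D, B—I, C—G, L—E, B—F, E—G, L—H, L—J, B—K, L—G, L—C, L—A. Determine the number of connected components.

Starting from B we can reach B, D, F, I, K. That is one component of size 5.
Starting from A we can reach A, C, E, G, H, J, L. That is one component of size 7.
Total: 2 components.

2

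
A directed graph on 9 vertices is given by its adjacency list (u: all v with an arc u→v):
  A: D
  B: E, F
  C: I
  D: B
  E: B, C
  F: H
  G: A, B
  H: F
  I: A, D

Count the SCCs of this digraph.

{A, B, C, D, E, I} are all mutually reachable — one SCC of size 6.
{F, H} are all mutually reachable — one SCC of size 2.
{G} is an SCC by itself.
That gives 3 strongly connected components.

3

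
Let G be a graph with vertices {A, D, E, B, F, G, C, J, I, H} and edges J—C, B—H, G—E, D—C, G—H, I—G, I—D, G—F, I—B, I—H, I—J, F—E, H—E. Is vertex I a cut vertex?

Deleting I raises the number of components from 2 to 3, so I is a cut vertex.

Yes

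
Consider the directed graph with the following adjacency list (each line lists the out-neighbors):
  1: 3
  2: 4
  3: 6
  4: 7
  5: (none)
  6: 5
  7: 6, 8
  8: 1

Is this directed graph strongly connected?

No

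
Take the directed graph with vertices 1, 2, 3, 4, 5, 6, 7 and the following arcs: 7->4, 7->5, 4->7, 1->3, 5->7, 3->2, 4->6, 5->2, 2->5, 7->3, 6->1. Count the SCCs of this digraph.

{1, 2, 3, 4, 5, 6, 7} are all mutually reachable — one SCC of size 7.
That gives 1 strongly connected component.

1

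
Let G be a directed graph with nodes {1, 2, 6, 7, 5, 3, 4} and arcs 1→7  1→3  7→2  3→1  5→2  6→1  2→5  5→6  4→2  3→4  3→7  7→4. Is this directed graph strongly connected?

Yes

From 3 we can reach every vertex (1, 2, 3, 4, 5, 6, 7), and every vertex can reach 3 (1, 2, 3, 4, 5, 6, 7). So the whole graph is one strongly connected component.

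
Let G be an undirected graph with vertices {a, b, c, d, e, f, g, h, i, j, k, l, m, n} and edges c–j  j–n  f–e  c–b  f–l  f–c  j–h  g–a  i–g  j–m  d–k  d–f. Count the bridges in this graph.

12

removing c–b disconnects c from b; removing k–d disconnects k from d; removing j–h disconnects j from h; removing i–g disconnects i from g — these are bridges.
In total 12 edges are bridges.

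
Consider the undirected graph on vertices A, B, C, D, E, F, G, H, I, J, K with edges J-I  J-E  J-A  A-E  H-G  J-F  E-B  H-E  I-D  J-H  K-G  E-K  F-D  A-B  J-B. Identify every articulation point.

J

Removing J increases the component count from 2 to 3, so J is a cut vertex.
By contrast removing I leaves 2 components; it is not a cut vertex. No other vertex is a cut vertex either.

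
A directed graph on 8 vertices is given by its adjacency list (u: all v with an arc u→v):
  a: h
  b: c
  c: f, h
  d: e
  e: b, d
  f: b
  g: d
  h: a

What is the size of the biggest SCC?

3

{b, c, f} are all mutually reachable — one SCC of size 3.
{a, h} are all mutually reachable — one SCC of size 2.
{d, e} are all mutually reachable — one SCC of size 2.
{g} is an SCC by itself.
The largest has 3 vertices.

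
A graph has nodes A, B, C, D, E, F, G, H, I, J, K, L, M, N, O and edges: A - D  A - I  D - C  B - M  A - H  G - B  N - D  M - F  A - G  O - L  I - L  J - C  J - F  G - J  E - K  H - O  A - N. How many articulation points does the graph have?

1

Removing A increases the component count from 2 to 3, so A is a cut vertex.
By contrast removing K leaves 2 components; it is not a cut vertex. No other vertex is a cut vertex either.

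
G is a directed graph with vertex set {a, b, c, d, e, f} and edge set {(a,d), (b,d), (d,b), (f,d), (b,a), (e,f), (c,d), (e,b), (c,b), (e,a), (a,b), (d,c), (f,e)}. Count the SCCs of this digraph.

{a, b, c, d} are all mutually reachable — one SCC of size 4.
{e, f} are all mutually reachable — one SCC of size 2.
That gives 2 strongly connected components.

2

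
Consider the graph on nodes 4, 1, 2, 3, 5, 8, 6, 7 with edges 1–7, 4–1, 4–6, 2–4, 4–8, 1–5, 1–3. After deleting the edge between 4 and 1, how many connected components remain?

2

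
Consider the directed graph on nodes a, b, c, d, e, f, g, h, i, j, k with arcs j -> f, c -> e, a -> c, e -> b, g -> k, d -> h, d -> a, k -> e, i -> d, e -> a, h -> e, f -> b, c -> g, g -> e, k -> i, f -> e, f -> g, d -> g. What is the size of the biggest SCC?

{a, c, d, e, g, h, i, k} are all mutually reachable — one SCC of size 8.
{f} is an SCC by itself.
{b} is an SCC by itself.
{j} is an SCC by itself.
The largest has 8 vertices.

8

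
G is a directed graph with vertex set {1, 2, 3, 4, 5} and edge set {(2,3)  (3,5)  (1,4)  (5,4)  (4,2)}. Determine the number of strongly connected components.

{2, 3, 4, 5} are all mutually reachable — one SCC of size 4.
{1} is an SCC by itself.
That gives 2 strongly connected components.

2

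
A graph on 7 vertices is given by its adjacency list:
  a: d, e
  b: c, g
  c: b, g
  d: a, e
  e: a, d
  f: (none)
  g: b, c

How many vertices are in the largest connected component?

f is isolated — a component by itself.
Starting from b we can reach b, c, g. That is one component of size 3.
Starting from a we can reach a, d, e. That is one component of size 3.
The largest has 3 vertices.

3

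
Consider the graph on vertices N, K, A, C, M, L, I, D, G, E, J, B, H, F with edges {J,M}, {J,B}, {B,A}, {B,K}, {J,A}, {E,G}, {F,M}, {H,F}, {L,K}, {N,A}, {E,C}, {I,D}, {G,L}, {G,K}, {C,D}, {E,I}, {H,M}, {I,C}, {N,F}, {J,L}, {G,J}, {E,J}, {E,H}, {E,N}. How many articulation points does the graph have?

1

Removing E increases the component count from 1 to 2, so E is a cut vertex.
By contrast removing G leaves 1 component; it is not a cut vertex. No other vertex is a cut vertex either.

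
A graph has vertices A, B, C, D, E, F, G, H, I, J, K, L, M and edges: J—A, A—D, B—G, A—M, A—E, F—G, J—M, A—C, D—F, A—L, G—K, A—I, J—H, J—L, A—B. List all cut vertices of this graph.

Removing A increases the component count from 1 to 5, so A is a cut vertex.
Removing G increases the component count from 1 to 2, so G is a cut vertex.
Removing J increases the component count from 1 to 2, so J is a cut vertex.
By contrast removing I leaves 1 component; it is not a cut vertex. No other vertex is a cut vertex either.

A, G, J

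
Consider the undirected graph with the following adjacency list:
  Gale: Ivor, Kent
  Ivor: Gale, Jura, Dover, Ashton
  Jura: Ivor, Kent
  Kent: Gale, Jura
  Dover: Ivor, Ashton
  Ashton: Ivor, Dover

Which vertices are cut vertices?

Ivor

Removing Ivor increases the component count from 1 to 2, so Ivor is a cut vertex.
By contrast removing Ashton leaves 1 component; it is not a cut vertex. No other vertex is a cut vertex either.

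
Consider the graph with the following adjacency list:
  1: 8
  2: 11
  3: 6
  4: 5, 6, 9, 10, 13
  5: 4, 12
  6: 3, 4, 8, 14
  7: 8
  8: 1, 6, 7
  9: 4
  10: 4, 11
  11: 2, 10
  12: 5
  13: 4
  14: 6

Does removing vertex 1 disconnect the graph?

Deleting 1 leaves 1 component (was 1), so 1 is not a cut vertex.

No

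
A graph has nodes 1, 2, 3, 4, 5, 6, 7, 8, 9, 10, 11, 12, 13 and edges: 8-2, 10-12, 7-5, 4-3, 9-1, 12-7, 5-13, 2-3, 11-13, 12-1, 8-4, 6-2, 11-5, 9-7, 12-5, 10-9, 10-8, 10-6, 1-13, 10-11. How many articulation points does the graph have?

1

Removing 10 increases the component count from 1 to 2, so 10 is a cut vertex.
By contrast removing 7 leaves 1 component; it is not a cut vertex. No other vertex is a cut vertex either.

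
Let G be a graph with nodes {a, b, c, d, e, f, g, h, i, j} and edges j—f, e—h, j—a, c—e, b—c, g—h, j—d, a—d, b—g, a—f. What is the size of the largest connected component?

5

i is isolated — a component by itself.
Starting from a we can reach a, d, f, j. That is one component of size 4.
Starting from b we can reach b, c, e, g, h. That is one component of size 5.
The largest has 5 vertices.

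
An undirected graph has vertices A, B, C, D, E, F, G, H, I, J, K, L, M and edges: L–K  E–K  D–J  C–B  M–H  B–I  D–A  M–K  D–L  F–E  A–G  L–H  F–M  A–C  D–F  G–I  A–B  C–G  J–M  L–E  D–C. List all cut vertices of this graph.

D

Removing D increases the component count from 1 to 2, so D is a cut vertex.
By contrast removing F leaves 1 component; it is not a cut vertex. No other vertex is a cut vertex either.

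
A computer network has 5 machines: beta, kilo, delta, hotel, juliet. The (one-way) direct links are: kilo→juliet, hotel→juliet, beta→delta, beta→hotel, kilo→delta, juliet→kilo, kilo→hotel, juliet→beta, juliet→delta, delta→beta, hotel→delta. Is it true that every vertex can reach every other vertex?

From hotel we can reach every vertex (beta, kilo, delta, hotel, juliet), and every vertex can reach hotel (beta, kilo, delta, hotel, juliet). So the whole graph is one strongly connected component.

Yes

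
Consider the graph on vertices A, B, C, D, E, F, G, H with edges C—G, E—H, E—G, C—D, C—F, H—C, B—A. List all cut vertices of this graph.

C

Removing C increases the component count from 2 to 4, so C is a cut vertex.
By contrast removing A leaves 2 components; it is not a cut vertex. No other vertex is a cut vertex either.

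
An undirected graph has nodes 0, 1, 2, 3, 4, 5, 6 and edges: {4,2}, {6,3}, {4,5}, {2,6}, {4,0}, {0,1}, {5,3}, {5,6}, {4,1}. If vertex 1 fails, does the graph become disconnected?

No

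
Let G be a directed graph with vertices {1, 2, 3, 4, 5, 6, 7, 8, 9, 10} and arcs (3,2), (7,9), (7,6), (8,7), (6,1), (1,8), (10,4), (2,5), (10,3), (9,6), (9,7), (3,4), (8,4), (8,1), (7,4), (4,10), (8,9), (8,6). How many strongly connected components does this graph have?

4

{1, 6, 7, 8, 9} are all mutually reachable — one SCC of size 5.
{3, 4, 10} are all mutually reachable — one SCC of size 3.
{2} is an SCC by itself.
{5} is an SCC by itself.
That gives 4 strongly connected components.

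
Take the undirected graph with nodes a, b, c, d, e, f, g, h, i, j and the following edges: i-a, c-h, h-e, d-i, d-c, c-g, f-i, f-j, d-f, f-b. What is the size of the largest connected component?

10

Starting from a we can reach a, b, c, d, e, f, g, h, i, j. That is one component of size 10.
The largest has 10 vertices.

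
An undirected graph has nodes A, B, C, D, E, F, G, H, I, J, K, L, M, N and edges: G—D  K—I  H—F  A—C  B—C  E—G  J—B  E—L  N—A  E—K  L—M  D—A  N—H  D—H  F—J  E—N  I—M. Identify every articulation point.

E

Removing E increases the component count from 1 to 2, so E is a cut vertex.
By contrast removing F leaves 1 component; it is not a cut vertex. No other vertex is a cut vertex either.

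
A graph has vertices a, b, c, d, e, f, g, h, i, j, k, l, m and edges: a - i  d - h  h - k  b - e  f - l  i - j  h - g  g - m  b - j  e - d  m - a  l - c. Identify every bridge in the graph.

c-l, f-l, h-k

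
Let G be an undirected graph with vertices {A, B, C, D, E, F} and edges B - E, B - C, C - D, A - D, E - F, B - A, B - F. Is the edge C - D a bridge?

No

After removing C - D, the path C-B-A-D still connects them, so the edge is not a bridge.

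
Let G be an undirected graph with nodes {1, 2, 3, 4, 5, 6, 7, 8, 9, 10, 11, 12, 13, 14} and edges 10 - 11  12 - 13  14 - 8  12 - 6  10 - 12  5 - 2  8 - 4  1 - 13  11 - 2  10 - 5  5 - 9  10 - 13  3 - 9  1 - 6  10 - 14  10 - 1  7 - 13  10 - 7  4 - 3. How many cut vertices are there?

Removing 10 increases the component count from 1 to 2, so 10 is a cut vertex.
By contrast removing 14 leaves 1 component; it is not a cut vertex. No other vertex is a cut vertex either.

1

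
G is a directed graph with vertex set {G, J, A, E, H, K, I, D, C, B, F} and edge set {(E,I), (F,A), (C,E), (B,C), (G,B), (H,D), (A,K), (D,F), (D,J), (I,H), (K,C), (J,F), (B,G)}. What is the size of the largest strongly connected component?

9

{A, C, D, E, F, H, I, J, K} are all mutually reachable — one SCC of size 9.
{B, G} are all mutually reachable — one SCC of size 2.
The largest has 9 vertices.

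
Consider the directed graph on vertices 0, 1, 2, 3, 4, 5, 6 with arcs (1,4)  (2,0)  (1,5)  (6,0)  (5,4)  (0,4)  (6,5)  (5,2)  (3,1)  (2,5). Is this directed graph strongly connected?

No

There is no directed path from 3 to 6, so the graph is not strongly connected.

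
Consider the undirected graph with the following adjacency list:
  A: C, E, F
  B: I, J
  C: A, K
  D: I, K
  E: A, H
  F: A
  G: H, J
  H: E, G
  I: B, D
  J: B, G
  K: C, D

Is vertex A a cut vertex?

Deleting A raises the number of components from 1 to 2, so A is a cut vertex.

Yes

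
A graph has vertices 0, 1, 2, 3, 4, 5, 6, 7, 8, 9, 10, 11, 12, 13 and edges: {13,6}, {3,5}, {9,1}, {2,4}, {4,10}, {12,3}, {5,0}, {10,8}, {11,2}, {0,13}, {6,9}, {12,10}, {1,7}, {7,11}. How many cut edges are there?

The edges on the cycle 12-3-5-0-13-6-9-1-7-11-2-4-10-12 are not bridges since each lies on that cycle.
But removing 10—8 disconnects 10 from 8 — this is a bridge.

1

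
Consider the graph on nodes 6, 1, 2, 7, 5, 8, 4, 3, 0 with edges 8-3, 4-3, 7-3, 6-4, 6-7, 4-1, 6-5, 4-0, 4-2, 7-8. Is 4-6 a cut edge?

After removing 4-6, the path 4-3-7-6 still connects them, so the edge is not a bridge.

No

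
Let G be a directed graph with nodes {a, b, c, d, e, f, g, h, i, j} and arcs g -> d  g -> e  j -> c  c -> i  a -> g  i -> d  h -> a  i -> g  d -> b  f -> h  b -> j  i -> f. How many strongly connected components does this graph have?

2

{a, b, c, d, f, g, h, i, j} are all mutually reachable — one SCC of size 9.
{e} is an SCC by itself.
That gives 2 strongly connected components.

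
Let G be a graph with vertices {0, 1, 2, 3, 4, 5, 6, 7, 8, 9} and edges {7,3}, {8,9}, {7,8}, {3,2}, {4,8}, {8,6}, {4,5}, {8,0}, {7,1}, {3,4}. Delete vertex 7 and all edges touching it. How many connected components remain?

2

With 7 gone, the remaining components are: {1}; {0, 2, 3, 4, 5, 6, 8, 9}.
That is 2 components.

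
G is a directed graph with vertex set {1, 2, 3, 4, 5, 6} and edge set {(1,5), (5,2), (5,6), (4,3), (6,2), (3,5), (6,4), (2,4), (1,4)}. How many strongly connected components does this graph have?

{2, 3, 4, 5, 6} are all mutually reachable — one SCC of size 5.
{1} is an SCC by itself.
That gives 2 strongly connected components.

2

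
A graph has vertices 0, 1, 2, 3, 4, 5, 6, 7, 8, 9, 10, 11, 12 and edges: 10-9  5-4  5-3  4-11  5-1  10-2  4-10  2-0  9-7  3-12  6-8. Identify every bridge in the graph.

0-2, 1-5, 10-2, 10-4, 10-9, 11-4, 12-3, 3-5, 4-5, 6-8, 7-9

removing 1-5 disconnects 1 from 5; removing 4-10 disconnects 4 from 10; removing 10-9 disconnects 10 from 9; removing 9-7 disconnects 9 from 7 — these are bridges.
In total 11 edges are bridges.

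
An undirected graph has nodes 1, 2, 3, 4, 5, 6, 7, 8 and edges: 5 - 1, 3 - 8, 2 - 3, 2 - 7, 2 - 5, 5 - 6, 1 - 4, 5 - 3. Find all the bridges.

1-4, 1-5, 2-7, 3-8, 5-6

The edges on the cycle 2-5-3-2 are not bridges since each lies on that cycle.
But removing 5 - 1 disconnects 5 from 1; removing 2 - 7 disconnects 2 from 7; removing 1 - 4 disconnects 1 from 4; removing 5 - 6 disconnects 5 from 6 — these are bridges.
In total 5 edges are bridges.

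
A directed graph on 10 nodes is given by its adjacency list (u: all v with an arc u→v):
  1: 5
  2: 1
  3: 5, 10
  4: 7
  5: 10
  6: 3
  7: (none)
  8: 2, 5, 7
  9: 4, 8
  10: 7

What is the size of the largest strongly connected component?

{1} is an SCC by itself.
{6} is an SCC by itself.
{9} is an SCC by itself.
{8} is an SCC by itself.
{4} is an SCC by itself.
(and 5 more singleton SCCs)
The largest has 1 vertex.

1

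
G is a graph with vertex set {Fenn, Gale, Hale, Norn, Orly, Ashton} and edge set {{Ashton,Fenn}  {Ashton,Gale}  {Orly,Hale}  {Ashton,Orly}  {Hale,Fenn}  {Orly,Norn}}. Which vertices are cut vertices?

Orly, Ashton

Removing Orly increases the component count from 1 to 2, so Orly is a cut vertex.
Removing Ashton increases the component count from 1 to 2, so Ashton is a cut vertex.
By contrast removing Norn leaves 1 component; it is not a cut vertex. No other vertex is a cut vertex either.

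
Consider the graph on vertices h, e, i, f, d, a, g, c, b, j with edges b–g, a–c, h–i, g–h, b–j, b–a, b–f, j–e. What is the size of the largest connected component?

9

d is isolated — a component by itself.
Starting from a we can reach a, b, c, e, f, g, h, i, j. That is one component of size 9.
The largest has 9 vertices.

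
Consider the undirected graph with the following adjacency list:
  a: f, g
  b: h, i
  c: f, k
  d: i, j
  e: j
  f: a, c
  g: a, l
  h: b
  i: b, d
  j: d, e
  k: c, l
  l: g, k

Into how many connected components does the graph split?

Starting from a we can reach a, c, f, g, k, l. That is one component of size 6.
Starting from b we can reach b, d, e, h, i, j. That is one component of size 6.
Total: 2 components.

2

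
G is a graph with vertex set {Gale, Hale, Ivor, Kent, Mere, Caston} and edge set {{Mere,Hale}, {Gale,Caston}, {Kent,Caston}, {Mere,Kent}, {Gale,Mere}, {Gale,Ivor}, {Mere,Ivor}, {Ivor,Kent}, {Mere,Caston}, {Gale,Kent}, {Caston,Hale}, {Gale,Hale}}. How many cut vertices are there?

Removing Mere, for instance, still leaves 1 component. No single vertex removal increases the component count — the graph has no articulation points.

0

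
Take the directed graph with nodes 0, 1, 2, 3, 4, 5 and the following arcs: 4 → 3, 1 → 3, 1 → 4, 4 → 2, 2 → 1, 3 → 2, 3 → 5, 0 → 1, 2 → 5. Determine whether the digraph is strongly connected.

No

There is no directed path from 3 to 0, so the graph is not strongly connected.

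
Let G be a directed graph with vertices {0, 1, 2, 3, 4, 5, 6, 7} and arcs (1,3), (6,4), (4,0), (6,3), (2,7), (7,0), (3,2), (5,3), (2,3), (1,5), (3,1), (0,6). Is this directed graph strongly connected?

Yes

From 3 we can reach every vertex (0, 1, 2, 3, 4, 5, 6, 7), and every vertex can reach 3 (0, 1, 2, 3, 4, 5, 6, 7). So the whole graph is one strongly connected component.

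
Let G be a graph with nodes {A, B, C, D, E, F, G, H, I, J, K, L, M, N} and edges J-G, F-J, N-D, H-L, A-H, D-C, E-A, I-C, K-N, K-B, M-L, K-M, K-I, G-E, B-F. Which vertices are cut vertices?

K

Removing K increases the component count from 1 to 2, so K is a cut vertex.
By contrast removing J leaves 1 component; it is not a cut vertex. No other vertex is a cut vertex either.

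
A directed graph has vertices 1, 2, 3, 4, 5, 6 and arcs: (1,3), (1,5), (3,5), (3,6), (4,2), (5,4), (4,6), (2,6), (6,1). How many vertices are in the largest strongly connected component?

{1, 2, 3, 4, 5, 6} are all mutually reachable — one SCC of size 6.
The largest has 6 vertices.

6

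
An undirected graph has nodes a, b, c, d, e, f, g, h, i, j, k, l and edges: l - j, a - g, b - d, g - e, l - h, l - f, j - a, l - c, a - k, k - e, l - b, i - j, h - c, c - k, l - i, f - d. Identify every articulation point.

l

Removing l increases the component count from 1 to 2, so l is a cut vertex.
By contrast removing f leaves 1 component; it is not a cut vertex. No other vertex is a cut vertex either.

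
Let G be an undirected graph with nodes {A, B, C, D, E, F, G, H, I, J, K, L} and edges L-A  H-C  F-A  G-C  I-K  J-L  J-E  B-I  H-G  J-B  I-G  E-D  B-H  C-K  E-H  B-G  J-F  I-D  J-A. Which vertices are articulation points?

Removing J increases the component count from 1 to 2, so J is a cut vertex.
By contrast removing A leaves 1 component; it is not a cut vertex. No other vertex is a cut vertex either.

J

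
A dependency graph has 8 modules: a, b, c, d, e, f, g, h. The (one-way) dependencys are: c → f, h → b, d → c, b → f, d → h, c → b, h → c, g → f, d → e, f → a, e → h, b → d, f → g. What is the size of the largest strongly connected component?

5

{b, c, d, e, h} are all mutually reachable — one SCC of size 5.
{f, g} are all mutually reachable — one SCC of size 2.
{a} is an SCC by itself.
The largest has 5 vertices.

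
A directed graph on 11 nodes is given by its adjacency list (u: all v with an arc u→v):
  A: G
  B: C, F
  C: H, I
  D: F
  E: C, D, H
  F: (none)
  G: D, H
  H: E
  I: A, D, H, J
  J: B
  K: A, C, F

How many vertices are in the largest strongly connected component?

{A, B, C, E, G, H, I, J} are all mutually reachable — one SCC of size 8.
{F} is an SCC by itself.
{D} is an SCC by itself.
{K} is an SCC by itself.
The largest has 8 vertices.

8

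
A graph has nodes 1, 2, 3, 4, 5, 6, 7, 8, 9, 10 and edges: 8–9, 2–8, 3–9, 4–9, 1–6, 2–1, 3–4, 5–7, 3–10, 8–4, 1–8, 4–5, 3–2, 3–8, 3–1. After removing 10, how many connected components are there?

1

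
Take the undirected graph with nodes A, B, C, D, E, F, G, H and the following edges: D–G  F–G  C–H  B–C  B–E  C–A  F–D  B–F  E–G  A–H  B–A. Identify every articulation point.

B

Removing B increases the component count from 1 to 2, so B is a cut vertex.
By contrast removing F leaves 1 component; it is not a cut vertex. No other vertex is a cut vertex either.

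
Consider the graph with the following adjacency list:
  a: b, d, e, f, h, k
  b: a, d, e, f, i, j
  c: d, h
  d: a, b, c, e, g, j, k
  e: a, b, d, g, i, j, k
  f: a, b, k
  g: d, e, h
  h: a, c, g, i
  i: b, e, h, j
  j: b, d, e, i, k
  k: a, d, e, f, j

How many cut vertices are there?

0

Removing c, for instance, still leaves 1 component. No single vertex removal increases the component count — the graph has no articulation points.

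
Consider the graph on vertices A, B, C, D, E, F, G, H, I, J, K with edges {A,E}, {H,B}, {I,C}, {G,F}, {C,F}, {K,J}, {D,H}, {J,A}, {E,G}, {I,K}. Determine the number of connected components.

2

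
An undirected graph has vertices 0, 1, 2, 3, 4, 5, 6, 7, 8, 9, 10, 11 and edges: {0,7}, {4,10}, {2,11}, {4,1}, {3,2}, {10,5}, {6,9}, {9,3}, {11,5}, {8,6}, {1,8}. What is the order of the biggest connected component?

10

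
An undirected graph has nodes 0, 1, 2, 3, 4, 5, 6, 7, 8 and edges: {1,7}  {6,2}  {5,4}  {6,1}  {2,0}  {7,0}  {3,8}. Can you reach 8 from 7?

The component containing 7 is {0, 1, 2, 6, 7}, and 8 is not in it.

No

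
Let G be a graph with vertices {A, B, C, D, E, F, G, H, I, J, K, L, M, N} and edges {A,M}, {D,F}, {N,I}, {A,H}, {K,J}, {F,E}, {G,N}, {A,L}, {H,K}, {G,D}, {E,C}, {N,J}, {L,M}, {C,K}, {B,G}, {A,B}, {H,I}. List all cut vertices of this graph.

Removing A increases the component count from 1 to 2, so A is a cut vertex.
By contrast removing D leaves 1 component; it is not a cut vertex. No other vertex is a cut vertex either.

A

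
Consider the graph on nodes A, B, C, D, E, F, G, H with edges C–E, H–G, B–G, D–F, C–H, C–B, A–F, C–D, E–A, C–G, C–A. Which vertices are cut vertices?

Removing C increases the component count from 1 to 2, so C is a cut vertex.
By contrast removing A leaves 1 component; it is not a cut vertex. No other vertex is a cut vertex either.

C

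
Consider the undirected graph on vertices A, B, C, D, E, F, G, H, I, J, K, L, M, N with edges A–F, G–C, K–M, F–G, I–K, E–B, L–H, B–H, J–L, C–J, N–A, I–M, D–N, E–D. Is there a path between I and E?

The component containing I is {I, K, M}, and E is not in it.

No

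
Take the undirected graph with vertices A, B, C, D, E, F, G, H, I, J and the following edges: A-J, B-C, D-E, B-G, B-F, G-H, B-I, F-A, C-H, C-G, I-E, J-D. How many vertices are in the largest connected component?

Starting from A we can reach A, B, C, D, E, F, G, H, I, J. That is one component of size 10.
The largest has 10 vertices.

10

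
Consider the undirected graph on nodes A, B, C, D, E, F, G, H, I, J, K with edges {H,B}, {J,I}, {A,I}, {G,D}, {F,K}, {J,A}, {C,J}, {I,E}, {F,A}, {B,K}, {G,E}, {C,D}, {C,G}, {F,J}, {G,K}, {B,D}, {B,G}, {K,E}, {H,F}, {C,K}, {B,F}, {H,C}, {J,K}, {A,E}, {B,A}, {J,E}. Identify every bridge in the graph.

none

The edges on the cycle H-B-F-H are not bridges since each lies on that cycle.
Every edge lies on some cycle, so there are no bridges.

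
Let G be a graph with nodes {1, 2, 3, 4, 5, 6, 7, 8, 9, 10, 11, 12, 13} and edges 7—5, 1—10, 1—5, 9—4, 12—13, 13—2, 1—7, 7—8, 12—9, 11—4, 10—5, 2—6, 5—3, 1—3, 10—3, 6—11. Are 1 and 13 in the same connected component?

The component containing 1 is {1, 3, 5, 7, 8, 10}, and 13 is not in it.

No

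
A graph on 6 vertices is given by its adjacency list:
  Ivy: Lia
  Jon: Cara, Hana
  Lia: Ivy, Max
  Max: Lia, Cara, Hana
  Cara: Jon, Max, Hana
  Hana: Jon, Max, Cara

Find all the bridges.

Ivy-Lia, Lia-Max

The edges on the cycle Max-Hana-Jon-Cara-Max are not bridges since each lies on that cycle.
But removing Max-Lia disconnects Max from Lia; removing Ivy-Lia disconnects Ivy from Lia — these are bridges.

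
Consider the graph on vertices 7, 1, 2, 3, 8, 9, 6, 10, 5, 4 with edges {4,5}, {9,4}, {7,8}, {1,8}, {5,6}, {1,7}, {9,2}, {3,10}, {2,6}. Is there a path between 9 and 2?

Yes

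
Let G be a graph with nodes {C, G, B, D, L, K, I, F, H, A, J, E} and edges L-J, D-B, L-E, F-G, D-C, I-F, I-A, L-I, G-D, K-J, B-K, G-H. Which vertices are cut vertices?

D, G, I, L

Removing D increases the component count from 1 to 2, so D is a cut vertex.
Removing G increases the component count from 1 to 2, so G is a cut vertex.
Removing I increases the component count from 1 to 2, so I is a cut vertex.
Likewise L is a cut vertex.
By contrast removing A leaves 1 component; it is not a cut vertex. No other vertex is a cut vertex either.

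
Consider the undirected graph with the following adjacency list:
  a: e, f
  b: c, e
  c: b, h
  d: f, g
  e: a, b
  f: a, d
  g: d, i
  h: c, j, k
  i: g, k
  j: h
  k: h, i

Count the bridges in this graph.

1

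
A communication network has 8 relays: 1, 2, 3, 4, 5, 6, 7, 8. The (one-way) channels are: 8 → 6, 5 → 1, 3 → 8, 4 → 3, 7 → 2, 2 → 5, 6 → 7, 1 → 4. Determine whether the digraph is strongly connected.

Yes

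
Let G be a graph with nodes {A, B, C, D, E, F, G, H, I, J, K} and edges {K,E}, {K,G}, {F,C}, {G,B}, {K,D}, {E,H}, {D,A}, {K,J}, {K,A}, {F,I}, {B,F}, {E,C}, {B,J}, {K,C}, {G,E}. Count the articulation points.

3

Removing E increases the component count from 1 to 2, so E is a cut vertex.
Removing F increases the component count from 1 to 2, so F is a cut vertex.
Removing K increases the component count from 1 to 2, so K is a cut vertex.
By contrast removing A leaves 1 component; it is not a cut vertex. No other vertex is a cut vertex either.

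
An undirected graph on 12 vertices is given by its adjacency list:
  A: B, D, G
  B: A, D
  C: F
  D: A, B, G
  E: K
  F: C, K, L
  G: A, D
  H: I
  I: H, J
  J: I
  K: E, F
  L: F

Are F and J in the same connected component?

The component containing F is {C, E, F, K, L}, and J is not in it.

No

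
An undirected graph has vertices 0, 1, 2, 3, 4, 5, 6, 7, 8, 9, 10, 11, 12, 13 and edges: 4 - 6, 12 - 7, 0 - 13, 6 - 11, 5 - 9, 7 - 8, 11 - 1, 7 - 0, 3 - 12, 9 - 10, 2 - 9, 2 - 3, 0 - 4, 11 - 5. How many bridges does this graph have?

4

The edges on the cycle 2-3-12-7-0-4-6-11-5-9-2 are not bridges since each lies on that cycle.
But removing 9 - 10 disconnects 9 from 10; removing 13 - 0 disconnects 13 from 0; removing 1 - 11 disconnects 1 from 11; removing 7 - 8 disconnects 7 from 8 — these are bridges.
That makes 4 bridges.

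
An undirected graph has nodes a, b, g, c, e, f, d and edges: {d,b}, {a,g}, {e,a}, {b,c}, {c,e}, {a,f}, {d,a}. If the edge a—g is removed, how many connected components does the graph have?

2

Before removal there is 1 component.
a—g is a bridge — removing it separates a's side from g's side.
After removal: 2 components.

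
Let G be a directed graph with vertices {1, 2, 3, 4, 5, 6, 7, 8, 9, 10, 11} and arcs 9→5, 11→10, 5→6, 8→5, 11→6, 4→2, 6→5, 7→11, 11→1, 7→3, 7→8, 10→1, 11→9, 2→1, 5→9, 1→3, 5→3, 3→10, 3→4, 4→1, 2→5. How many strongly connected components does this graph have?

4

{1, 2, 3, 4, 5, 6, 9, 10} are all mutually reachable — one SCC of size 8.
{7} is an SCC by itself.
{11} is an SCC by itself.
{8} is an SCC by itself.
That gives 4 strongly connected components.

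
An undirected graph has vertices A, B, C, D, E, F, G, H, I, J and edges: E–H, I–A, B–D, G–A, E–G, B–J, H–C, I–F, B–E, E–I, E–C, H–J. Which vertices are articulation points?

B, E, I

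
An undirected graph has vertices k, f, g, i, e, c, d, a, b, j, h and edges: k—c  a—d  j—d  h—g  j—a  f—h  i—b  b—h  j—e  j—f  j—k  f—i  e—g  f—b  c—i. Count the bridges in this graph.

0

The edges on the cycle j-a-d-j are not bridges since each lies on that cycle.
Every edge lies on some cycle, so there are no bridges.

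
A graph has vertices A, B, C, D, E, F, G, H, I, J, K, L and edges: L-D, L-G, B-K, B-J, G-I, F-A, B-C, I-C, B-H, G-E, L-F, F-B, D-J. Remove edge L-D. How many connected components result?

L and D are still connected via L-F-B-J-D, so the component count stays at 1.

1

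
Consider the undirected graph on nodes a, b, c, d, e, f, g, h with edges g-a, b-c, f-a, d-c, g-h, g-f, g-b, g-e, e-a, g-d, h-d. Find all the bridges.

The edges on the cycle g-f-a-g are not bridges since each lies on that cycle.
Every edge lies on some cycle, so there are no bridges.

none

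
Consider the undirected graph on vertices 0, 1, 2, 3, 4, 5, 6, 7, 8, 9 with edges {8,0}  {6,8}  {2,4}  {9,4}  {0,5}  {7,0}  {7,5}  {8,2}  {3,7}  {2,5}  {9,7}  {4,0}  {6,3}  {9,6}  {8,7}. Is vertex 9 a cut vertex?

No

Deleting 9 leaves 2 components (was 2), so 9 is not a cut vertex.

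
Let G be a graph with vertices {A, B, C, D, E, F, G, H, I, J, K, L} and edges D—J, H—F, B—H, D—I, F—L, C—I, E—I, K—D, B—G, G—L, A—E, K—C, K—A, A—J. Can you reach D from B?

No

The component containing B is {B, F, G, H, L}, and D is not in it.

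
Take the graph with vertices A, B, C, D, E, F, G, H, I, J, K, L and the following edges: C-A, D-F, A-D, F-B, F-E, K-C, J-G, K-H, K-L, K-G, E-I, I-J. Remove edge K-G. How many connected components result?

K and G are still connected via K-C-A-D-F-E-I-J-G, so the component count stays at 1.

1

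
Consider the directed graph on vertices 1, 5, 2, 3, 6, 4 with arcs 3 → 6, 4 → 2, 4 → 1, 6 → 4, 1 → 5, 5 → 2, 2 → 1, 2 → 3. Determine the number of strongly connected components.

{1, 2, 3, 4, 5, 6} are all mutually reachable — one SCC of size 6.
That gives 1 strongly connected component.

1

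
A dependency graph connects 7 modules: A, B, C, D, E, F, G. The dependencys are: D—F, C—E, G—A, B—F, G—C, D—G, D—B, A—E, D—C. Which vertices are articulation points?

Removing D increases the component count from 1 to 2, so D is a cut vertex.
By contrast removing A leaves 1 component; it is not a cut vertex. No other vertex is a cut vertex either.

D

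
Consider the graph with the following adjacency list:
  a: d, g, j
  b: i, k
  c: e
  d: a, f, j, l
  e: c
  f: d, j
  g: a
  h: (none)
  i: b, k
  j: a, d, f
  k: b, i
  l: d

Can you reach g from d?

Yes

From d we can reach a, d, f, g, j, l, which includes g.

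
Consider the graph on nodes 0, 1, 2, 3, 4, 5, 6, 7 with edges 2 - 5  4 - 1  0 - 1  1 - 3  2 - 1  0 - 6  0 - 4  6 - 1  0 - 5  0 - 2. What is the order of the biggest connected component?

7 is isolated — a component by itself.
Starting from 0 we can reach 0, 1, 2, 3, 4, 5, 6. That is one component of size 7.
The largest has 7 vertices.

7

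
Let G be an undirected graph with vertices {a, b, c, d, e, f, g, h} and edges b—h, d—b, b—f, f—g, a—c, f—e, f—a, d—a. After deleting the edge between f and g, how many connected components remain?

Before removal there is 1 component.
f—g is a bridge — removing it separates f's side from g's side.
After removal: 2 components.

2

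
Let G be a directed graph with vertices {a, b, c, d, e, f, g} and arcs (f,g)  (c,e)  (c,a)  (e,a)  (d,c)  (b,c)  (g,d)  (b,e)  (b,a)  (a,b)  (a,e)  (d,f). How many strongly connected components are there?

{a, b, c, e} are all mutually reachable — one SCC of size 4.
{d, f, g} are all mutually reachable — one SCC of size 3.
That gives 2 strongly connected components.

2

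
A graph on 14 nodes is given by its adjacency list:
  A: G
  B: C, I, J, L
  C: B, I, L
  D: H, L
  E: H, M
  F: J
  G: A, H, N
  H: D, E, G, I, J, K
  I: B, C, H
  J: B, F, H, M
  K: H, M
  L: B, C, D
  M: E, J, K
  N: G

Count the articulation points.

Removing G increases the component count from 1 to 3, so G is a cut vertex.
Removing H increases the component count from 1 to 2, so H is a cut vertex.
Removing J increases the component count from 1 to 2, so J is a cut vertex.
By contrast removing F leaves 1 component; it is not a cut vertex. No other vertex is a cut vertex either.

3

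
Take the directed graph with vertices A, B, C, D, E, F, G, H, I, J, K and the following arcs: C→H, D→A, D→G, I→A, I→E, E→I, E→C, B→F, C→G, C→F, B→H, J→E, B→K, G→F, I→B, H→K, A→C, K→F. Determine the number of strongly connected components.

10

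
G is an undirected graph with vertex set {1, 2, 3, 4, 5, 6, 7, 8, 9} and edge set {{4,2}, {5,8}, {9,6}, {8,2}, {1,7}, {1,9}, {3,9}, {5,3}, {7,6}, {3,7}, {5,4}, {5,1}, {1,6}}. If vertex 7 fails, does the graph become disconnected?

Deleting 7 leaves 1 component (was 1) (its neighbors 1, 3, 6 remain connected to each other), so 7 is not a cut vertex.

No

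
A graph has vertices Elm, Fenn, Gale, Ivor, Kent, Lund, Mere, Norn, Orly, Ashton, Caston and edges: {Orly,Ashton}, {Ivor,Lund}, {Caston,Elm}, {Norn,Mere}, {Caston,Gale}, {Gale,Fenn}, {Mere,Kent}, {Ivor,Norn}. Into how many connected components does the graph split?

Starting from Orly we can reach Orly, Ashton. That is one component of size 2.
Starting from Elm we can reach Elm, Fenn, Gale, Caston. That is one component of size 4.
Starting from Ivor we can reach Ivor, Kent, Lund, Mere, Norn. That is one component of size 5.
Total: 3 components.

3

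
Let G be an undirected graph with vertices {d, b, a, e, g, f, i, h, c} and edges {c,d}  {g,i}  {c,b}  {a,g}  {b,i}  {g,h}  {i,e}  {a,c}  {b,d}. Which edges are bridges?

e-i, g-h

The edges on the cycle a-g-i-b-c-a are not bridges since each lies on that cycle.
But removing h - g disconnects h from g; removing i - e disconnects i from e — these are bridges.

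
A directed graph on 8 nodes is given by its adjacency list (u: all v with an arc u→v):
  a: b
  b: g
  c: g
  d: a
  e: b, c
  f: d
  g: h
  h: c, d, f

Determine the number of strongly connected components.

2

{a, b, c, d, f, g, h} are all mutually reachable — one SCC of size 7.
{e} is an SCC by itself.
That gives 2 strongly connected components.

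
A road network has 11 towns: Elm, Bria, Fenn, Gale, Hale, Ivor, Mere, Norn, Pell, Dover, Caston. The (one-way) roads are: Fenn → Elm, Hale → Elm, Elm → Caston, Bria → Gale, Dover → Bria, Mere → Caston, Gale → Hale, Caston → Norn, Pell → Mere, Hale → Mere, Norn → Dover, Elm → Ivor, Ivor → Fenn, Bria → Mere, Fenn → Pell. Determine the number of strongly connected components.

1

{Elm, Bria, Fenn, Gale, Hale, Ivor, Mere, Norn, Pell, Dover, Caston} are all mutually reachable — one SCC of size 11.
That gives 1 strongly connected component.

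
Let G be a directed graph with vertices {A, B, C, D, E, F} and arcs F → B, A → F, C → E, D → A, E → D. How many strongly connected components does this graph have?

{F} is an SCC by itself.
{A} is an SCC by itself.
{B} is an SCC by itself.
{C} is an SCC by itself.
{E} is an SCC by itself.
(and 1 more singleton SCC)
That gives 6 strongly connected components.

6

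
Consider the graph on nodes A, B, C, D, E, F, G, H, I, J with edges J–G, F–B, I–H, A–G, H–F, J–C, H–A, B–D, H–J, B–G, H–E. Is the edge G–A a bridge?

After removing G–A, the path G-J-H-A still connects them, so the edge is not a bridge.

No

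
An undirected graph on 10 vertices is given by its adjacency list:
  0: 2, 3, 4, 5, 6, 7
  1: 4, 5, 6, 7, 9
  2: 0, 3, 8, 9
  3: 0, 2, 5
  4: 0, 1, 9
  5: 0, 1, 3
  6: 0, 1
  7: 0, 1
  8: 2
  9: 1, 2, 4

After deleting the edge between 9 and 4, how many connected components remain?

1

9 and 4 are still connected via 9-1-4, so the component count stays at 1.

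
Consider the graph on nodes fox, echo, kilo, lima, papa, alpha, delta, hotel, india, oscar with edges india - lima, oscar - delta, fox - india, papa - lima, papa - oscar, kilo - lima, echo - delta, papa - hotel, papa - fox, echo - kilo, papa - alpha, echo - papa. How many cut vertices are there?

Removing papa increases the component count from 1 to 3, so papa is a cut vertex.
By contrast removing lima leaves 1 component; it is not a cut vertex. No other vertex is a cut vertex either.

1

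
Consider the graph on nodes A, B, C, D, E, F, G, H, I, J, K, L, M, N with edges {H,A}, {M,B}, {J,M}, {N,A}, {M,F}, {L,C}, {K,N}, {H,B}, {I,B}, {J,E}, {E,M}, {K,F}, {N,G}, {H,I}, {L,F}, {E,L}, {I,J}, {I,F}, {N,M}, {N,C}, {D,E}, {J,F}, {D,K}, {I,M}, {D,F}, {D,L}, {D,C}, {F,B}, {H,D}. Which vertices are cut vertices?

N

Removing N increases the component count from 1 to 2, so N is a cut vertex.
By contrast removing M leaves 1 component; it is not a cut vertex. No other vertex is a cut vertex either.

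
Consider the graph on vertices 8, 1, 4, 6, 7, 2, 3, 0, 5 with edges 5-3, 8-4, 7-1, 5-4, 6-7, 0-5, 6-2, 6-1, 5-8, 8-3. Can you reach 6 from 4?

The component containing 4 is {0, 3, 4, 5, 8}, and 6 is not in it.

No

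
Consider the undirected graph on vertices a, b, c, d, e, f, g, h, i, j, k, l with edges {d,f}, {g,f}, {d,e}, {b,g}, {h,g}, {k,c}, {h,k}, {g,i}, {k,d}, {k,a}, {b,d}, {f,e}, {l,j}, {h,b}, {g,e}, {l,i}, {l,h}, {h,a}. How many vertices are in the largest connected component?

Starting from a we can reach a, b, c, d, e, f, g, h, i, j, k, l. That is one component of size 12.
The largest has 12 vertices.

12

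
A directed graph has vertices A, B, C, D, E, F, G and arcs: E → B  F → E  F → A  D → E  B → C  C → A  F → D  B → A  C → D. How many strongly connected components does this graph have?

4

{B, C, D, E} are all mutually reachable — one SCC of size 4.
{F} is an SCC by itself.
{A} is an SCC by itself.
{G} is an SCC by itself.
That gives 4 strongly connected components.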